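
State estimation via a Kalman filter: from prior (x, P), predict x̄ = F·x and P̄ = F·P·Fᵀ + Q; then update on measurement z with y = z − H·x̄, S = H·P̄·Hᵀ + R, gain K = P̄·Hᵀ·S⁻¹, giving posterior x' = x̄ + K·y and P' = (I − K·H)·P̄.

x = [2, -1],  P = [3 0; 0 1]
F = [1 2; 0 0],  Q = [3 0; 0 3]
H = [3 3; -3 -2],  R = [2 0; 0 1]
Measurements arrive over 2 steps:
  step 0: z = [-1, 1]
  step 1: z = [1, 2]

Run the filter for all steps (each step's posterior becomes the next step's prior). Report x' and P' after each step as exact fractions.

step 0: x̄ = F·x = [0, 0]
step 0: P̄ = F·P·Fᵀ + Q = [10 0; 0 3]
step 0: y = z − H·x̄ = [-1, 1]
step 0: S = H·P̄·Hᵀ + R = [119 -108; -108 103]
step 0: K = P̄·Hᵀ·S⁻¹ = [-150/593 -330/593; 279/593 258/593]
step 0: x' = x̄ + K·y = [-180/593, -21/593]
step 0: P' = (I − K·H)·P̄ = [530/593 -630/593; -630/593 816/593]
step 1: x̄ = F·x = [-222/593, 0]
step 1: P̄ = F·P·Fᵀ + Q = [3053/593 0; 0 3]
step 1: y = z − H·x̄ = [1259/593, 520/593]
step 1: S = H·P̄·Hᵀ + R = [44674/593 -38151/593; -38151/593 35186/593]
step 1: K = P̄·Hᵀ·S⁻¹ = [-45795/196291 -100749/196291; 87768/196291 75315/196291]
step 1: x' = x̄ + K·y = [-259059/196291, 252384/196291]
step 1: P' = (I − K·H)·P̄ = [161809/196291 -192339/196291; -192339/196291 250851/196291]

step 0: x' = [-180/593, -21/593], P' = [530/593 -630/593; -630/593 816/593]
step 1: x' = [-259059/196291, 252384/196291], P' = [161809/196291 -192339/196291; -192339/196291 250851/196291]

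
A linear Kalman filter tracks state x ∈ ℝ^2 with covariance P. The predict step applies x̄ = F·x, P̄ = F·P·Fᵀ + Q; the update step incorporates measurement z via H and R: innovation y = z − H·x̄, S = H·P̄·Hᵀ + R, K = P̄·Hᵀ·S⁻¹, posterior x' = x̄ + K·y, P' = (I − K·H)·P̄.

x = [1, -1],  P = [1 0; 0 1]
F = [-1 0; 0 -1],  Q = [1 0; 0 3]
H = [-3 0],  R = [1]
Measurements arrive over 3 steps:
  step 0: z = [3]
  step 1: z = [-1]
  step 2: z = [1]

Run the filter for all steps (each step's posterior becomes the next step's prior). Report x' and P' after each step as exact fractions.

step 0: x̄ = F·x = [-1, 1]
step 0: P̄ = F·P·Fᵀ + Q = [2 0; 0 4]
step 0: y = z − H·x̄ = [0]
step 0: S = H·P̄·Hᵀ + R = [19]
step 0: K = P̄·Hᵀ·S⁻¹ = [-6/19; 0]
step 0: x' = x̄ + K·y = [-1, 1]
step 0: P' = (I − K·H)·P̄ = [2/19 0; 0 4]
step 1: x̄ = F·x = [1, -1]
step 1: P̄ = F·P·Fᵀ + Q = [21/19 0; 0 7]
step 1: y = z − H·x̄ = [2]
step 1: S = H·P̄·Hᵀ + R = [208/19]
step 1: K = P̄·Hᵀ·S⁻¹ = [-63/208; 0]
step 1: x' = x̄ + K·y = [41/104, -1]
step 1: P' = (I − K·H)·P̄ = [21/208 0; 0 7]
step 2: x̄ = F·x = [-41/104, 1]
step 2: P̄ = F·P·Fᵀ + Q = [229/208 0; 0 10]
step 2: y = z − H·x̄ = [-19/104]
step 2: S = H·P̄·Hᵀ + R = [2269/208]
step 2: K = P̄·Hᵀ·S⁻¹ = [-687/2269; 0]
step 2: x' = x̄ + K·y = [-769/2269, 1]
step 2: P' = (I − K·H)·P̄ = [229/2269 0; 0 10]

step 0: x' = [-1, 1], P' = [2/19 0; 0 4]
step 1: x' = [41/104, -1], P' = [21/208 0; 0 7]
step 2: x' = [-769/2269, 1], P' = [229/2269 0; 0 10]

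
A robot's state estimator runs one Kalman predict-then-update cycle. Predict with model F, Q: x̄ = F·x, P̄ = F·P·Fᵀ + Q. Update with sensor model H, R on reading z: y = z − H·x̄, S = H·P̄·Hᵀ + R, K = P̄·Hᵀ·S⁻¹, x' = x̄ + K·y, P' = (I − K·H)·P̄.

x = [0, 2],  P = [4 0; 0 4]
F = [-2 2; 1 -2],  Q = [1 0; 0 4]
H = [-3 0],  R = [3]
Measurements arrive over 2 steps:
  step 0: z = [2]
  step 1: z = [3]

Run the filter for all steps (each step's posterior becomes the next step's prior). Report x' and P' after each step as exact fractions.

step 0: x̄ = F·x = [4, -4]
step 0: P̄ = F·P·Fᵀ + Q = [33 -24; -24 24]
step 0: y = z − H·x̄ = [14]
step 0: S = H·P̄·Hᵀ + R = [300]
step 0: K = P̄·Hᵀ·S⁻¹ = [-33/100; 6/25]
step 0: x' = x̄ + K·y = [-31/50, -16/25]
step 0: P' = (I − K·H)·P̄ = [33/100 -6/25; -6/25 168/25]
step 1: x̄ = F·x = [-1/25, 33/50]
step 1: P̄ = F·P·Fᵀ + Q = [778/25 -1449/50; -1449/50 3217/100]
step 1: y = z − H·x̄ = [72/25]
step 1: S = H·P̄·Hᵀ + R = [7077/25]
step 1: K = P̄·Hᵀ·S⁻¹ = [-778/2359; 207/674]
step 1: x' = x̄ + K·y = [-2335/2359, 1041/674]
step 1: P' = (I − K·H)·P̄ = [778/2359 -207/674; -207/674 1843/337]

step 0: x' = [-31/50, -16/25], P' = [33/100 -6/25; -6/25 168/25]
step 1: x' = [-2335/2359, 1041/674], P' = [778/2359 -207/674; -207/674 1843/337]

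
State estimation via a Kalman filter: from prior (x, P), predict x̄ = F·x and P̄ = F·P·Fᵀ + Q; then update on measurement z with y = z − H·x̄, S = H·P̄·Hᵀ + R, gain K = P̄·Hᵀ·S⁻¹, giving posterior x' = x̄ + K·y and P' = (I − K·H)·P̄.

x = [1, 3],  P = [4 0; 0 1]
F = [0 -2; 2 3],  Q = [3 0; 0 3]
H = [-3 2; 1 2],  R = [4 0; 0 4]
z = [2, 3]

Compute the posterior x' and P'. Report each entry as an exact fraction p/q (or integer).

x' = [-117/2906, 1932/1453]
P' = [654/1453 308/1453; 308/1453 856/1453]

x̄ = F·x = [-6, 11]
P̄ = F·P·Fᵀ + Q = [7 -6; -6 28]
y = z − H·x̄ = [-38, -13]
S = H·P̄·Hᵀ + R = [251 115; 115 99]
K = P̄·Hᵀ·S⁻¹ = [-673/2906 635/2906; 197/1453 505/1453]
x' = x̄ + K·y = [-117/2906, 1932/1453]
P' = (I − K·H)·P̄ = [654/1453 308/1453; 308/1453 856/1453]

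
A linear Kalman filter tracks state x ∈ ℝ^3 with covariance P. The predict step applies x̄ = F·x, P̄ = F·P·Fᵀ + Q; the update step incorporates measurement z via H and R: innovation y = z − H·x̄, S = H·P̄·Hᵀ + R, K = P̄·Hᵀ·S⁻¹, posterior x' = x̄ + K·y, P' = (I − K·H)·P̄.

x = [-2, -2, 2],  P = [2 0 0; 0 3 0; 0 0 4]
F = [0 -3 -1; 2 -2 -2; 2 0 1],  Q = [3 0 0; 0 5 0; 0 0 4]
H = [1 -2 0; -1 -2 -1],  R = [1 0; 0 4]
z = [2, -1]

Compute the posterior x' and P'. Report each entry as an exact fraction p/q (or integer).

x̄ = F·x = [4, -4, -2]
P̄ = F·P·Fᵀ + Q = [34 26 -4; 26 41 0; -4 0 16]
y = z − H·x̄ = [-10, -7]
S = H·P̄·Hᵀ + R = [95 134; 134 314]
K = P̄·Hᵀ·S⁻¹ = [2668/5937 -2689/5937; -1556/5937 -1378/5937; 176/5937 -302/5937]
x' = x̄ + K·y = [5297/1979, 486/1979, -3840/1979]
P' = (I − K·H)·P̄ = [29384/5937 13358/5937 -45344/5937; 13358/5937 7457/5937 -22760/5937; -45344/5937 -22760/5937 92072/5937]

x' = [5297/1979, 486/1979, -3840/1979]
P' = [29384/5937 13358/5937 -45344/5937; 13358/5937 7457/5937 -22760/5937; -45344/5937 -22760/5937 92072/5937]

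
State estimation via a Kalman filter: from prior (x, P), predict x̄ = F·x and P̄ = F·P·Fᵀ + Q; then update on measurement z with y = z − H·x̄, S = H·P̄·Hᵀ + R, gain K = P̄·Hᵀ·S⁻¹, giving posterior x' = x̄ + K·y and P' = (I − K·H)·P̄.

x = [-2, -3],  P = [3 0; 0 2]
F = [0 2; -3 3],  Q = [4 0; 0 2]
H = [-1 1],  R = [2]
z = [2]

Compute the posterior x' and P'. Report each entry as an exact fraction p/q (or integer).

x̄ = F·x = [-6, -3]
P̄ = F·P·Fᵀ + Q = [12 12; 12 47]
y = z − H·x̄ = [-1]
S = H·P̄·Hᵀ + R = [37]
K = P̄·Hᵀ·S⁻¹ = [0; 35/37]
x' = x̄ + K·y = [-6, -146/37]
P' = (I − K·H)·P̄ = [12 12; 12 514/37]

x' = [-6, -146/37]
P' = [12 12; 12 514/37]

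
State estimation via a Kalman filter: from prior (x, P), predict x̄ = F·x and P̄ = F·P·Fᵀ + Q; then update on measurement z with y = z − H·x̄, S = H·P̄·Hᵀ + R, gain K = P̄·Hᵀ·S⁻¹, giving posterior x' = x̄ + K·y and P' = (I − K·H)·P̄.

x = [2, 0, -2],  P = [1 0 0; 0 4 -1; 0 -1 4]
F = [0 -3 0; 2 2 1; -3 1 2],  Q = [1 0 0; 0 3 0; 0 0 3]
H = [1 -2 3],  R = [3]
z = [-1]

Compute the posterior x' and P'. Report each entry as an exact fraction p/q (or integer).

x' = [671/124, -81/31, -123/31]
P' = [10043/372 -1160/93 -1595/93; -1160/93 1463/93 1349/93; -1595/93 1349/93 1448/93]

x̄ = F·x = [0, 2, -10]
P̄ = F·P·Fᵀ + Q = [37 -21 -6; -21 23 5; -6 5 28]
y = z − H·x̄ = [33]
S = H·P̄·Hᵀ + R = [372]
K = P̄·Hᵀ·S⁻¹ = [61/372; -13/93; 17/93]
x' = x̄ + K·y = [671/124, -81/31, -123/31]
P' = (I − K·H)·P̄ = [10043/372 -1160/93 -1595/93; -1160/93 1463/93 1349/93; -1595/93 1349/93 1448/93]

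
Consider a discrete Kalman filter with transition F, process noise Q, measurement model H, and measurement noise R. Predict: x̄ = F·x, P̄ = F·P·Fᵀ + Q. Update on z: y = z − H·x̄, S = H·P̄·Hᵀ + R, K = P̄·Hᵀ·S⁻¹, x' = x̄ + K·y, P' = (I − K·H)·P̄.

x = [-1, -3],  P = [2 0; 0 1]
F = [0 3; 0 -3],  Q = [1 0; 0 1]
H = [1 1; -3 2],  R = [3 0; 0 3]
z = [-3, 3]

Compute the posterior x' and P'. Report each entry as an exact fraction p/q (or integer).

x' = [-1377/1204, 15/301]
P' = [375/1204 51/301; 51/301 165/301]

x̄ = F·x = [-9, 9]
P̄ = F·P·Fᵀ + Q = [10 -9; -9 10]
y = z − H·x̄ = [-3, -42]
S = H·P̄·Hᵀ + R = [5 -1; -1 241]
K = P̄·Hᵀ·S⁻¹ = [193/1204 -239/1204; 72/301 59/301]
x' = x̄ + K·y = [-1377/1204, 15/301]
P' = (I − K·H)·P̄ = [375/1204 51/301; 51/301 165/301]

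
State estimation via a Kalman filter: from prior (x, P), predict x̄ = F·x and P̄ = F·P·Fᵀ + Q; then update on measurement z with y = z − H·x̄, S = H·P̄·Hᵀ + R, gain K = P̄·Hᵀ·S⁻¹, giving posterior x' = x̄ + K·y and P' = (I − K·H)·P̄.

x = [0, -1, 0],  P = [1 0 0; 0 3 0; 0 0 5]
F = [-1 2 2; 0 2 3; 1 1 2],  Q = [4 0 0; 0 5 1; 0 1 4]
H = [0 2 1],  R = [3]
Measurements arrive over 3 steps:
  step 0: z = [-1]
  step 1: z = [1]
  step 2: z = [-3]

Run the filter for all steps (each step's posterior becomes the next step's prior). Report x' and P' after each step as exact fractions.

step 0: x' = [-418/427, -30/61, -19/427], P' = [3918/427 55/61 -443/427; 55/61 79/61 -89/61; -443/427 -89/61 1552/427]
step 1: x' = [49089/77230, 46053/77230, -21017/77230], P' = [1357697/77230 299109/77230 -562971/77230; 299109/77230 176043/77230 -269277/77230; -562971/77230 -269277/77230 600783/77230]
step 2: x' = [-3019240/2380551, -3317198/2380551, -757333/4761102], P' = [257678011/9522204 63725435/9522204 -119209033/9522204; 63725435/9522204 29681851/9522204 -47977997/9522204; -119209033/9522204 -47977997/9522204 101403661/9522204]

step 0: x̄ = F·x = [-2, -2, -1]
step 0: P̄ = F·P·Fᵀ + Q = [37 42 25; 42 62 37; 25 37 28]
step 0: y = z − H·x̄ = [4]
step 0: S = H·P̄·Hᵀ + R = [427]
step 0: K = P̄·Hᵀ·S⁻¹ = [109/427; 23/61; 102/427]
step 0: x' = x̄ + K·y = [-418/427, -30/61, -19/427]
step 0: P' = (I − K·H)·P̄ = [3918/427 55/61 -443/427; 55/61 79/61 -89/61; -443/427 -89/61 1552/427]
step 1: x̄ = F·x = [-40/427, -477/427, -666/427]
step 1: P̄ = F·P·Fᵀ + Q = [9294/427 5853/427 43/427; 5853/427 10839/427 5925/427; 43/427 5925/427 8893/427]
step 1: y = z − H·x̄ = [2047/427]
step 1: S = H·P̄·Hᵀ + R = [77230/427]
step 1: K = P̄·Hᵀ·S⁻¹ = [11749/77230; 27603/77230; 20743/77230]
step 1: x' = x̄ + K·y = [49089/77230, 46053/77230, -21017/77230]
step 1: P' = (I − K·H)·P̄ = [1357697/77230 299109/77230 -562971/77230; 299109/77230 176043/77230 -269277/77230; -562971/77230 -269277/77230 600783/77230]
step 2: x̄ = F·x = [983/77230, 5811/15446, 26554/38615]
step 2: P̄ = F·P·Fᵀ + Q = [3675153/77230 541359/15446 40484/38615; 541359/15446 653209/15446 105838/7723; 40484/38615 105838/7723 757509/38615]
step 2: y = z − H·x̄ = [-171454/38615]
step 2: S = H·P̄·Hᵀ + R = [9522204/38615]
step 2: K = P̄·Hᵀ·S⁻¹ = [2747279/9522204; 3795235/9522204; 1815889/9522204]
step 2: x' = x̄ + K·y = [-3019240/2380551, -3317198/2380551, -757333/4761102]
step 2: P' = (I − K·H)·P̄ = [257678011/9522204 63725435/9522204 -119209033/9522204; 63725435/9522204 29681851/9522204 -47977997/9522204; -119209033/9522204 -47977997/9522204 101403661/9522204]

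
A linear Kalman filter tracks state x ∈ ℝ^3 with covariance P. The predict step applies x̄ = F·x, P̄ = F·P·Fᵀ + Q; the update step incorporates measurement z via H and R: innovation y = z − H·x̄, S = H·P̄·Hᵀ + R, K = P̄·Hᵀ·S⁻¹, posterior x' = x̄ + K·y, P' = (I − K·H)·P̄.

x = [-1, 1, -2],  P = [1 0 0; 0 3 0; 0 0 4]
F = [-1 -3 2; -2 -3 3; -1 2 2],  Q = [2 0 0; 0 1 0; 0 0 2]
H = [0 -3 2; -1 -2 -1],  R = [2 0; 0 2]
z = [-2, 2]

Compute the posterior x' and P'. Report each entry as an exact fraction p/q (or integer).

x̄ = F·x = [-6, -7, -1]
P̄ = F·P·Fᵀ + Q = [46 53 -1; 53 68 8; -1 8 31]
y = z − H·x̄ = [-21, -19]
S = H·P̄·Hᵀ + R = [642 499; 499 593]
K = P̄·Hᵀ·S⁻¹ = [-20124/131705 -16603/131705; -1883/18815 -4666/18815; 45488/131705 -48494/131705]
x' = x̄ + K·y = [-52169/131705, -3508/18815, -165567/131705]
P' = (I − K·H)·P̄ = [311413/131705 -10534/18815 -130731/131705; -10534/18815 6214/18815 7438/18815; -130731/131705 7438/18815 123587/131705]

x' = [-52169/131705, -3508/18815, -165567/131705]
P' = [311413/131705 -10534/18815 -130731/131705; -10534/18815 6214/18815 7438/18815; -130731/131705 7438/18815 123587/131705]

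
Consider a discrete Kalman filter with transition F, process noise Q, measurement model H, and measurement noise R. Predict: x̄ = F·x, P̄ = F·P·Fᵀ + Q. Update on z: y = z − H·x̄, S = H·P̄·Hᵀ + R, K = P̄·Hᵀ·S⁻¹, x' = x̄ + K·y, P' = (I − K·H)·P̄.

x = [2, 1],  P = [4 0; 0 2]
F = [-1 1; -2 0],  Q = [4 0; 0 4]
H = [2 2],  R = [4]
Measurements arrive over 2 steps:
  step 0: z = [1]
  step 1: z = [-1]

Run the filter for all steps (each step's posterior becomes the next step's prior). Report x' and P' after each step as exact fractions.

step 0: x' = [52/47, -34/47], P' = [146/47 -128/47; -128/47 156/47]
step 1: x' = [-95/887, -404/887], P' = [6610/2661 -1772/887; -1772/887 2212/887]

step 0: x̄ = F·x = [-1, -4]
step 0: P̄ = F·P·Fᵀ + Q = [10 8; 8 20]
step 0: y = z − H·x̄ = [11]
step 0: S = H·P̄·Hᵀ + R = [188]
step 0: K = P̄·Hᵀ·S⁻¹ = [9/47; 14/47]
step 0: x' = x̄ + K·y = [52/47, -34/47]
step 0: P' = (I − K·H)·P̄ = [146/47 -128/47; -128/47 156/47]
step 1: x̄ = F·x = [-86/47, -104/47]
step 1: P̄ = F·P·Fᵀ + Q = [746/47 548/47; 548/47 772/47]
step 1: y = z − H·x̄ = [333/47]
step 1: S = H·P̄·Hᵀ + R = [10644/47]
step 1: K = P̄·Hᵀ·S⁻¹ = [647/2661; 220/887]
step 1: x' = x̄ + K·y = [-95/887, -404/887]
step 1: P' = (I − K·H)·P̄ = [6610/2661 -1772/887; -1772/887 2212/887]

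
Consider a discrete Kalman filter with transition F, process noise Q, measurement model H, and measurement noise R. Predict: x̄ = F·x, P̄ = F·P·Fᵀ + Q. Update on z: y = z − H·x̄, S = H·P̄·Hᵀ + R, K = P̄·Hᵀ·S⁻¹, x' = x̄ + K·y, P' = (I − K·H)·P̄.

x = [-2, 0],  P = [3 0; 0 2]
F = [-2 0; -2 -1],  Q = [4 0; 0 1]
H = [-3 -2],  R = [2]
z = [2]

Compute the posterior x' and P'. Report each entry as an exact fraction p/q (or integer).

x' = [-92/175, -26/175]
P' = [208/175 -276/175; -276/175 447/175]

x̄ = F·x = [4, 4]
P̄ = F·P·Fᵀ + Q = [16 12; 12 15]
y = z − H·x̄ = [22]
S = H·P̄·Hᵀ + R = [350]
K = P̄·Hᵀ·S⁻¹ = [-36/175; -33/175]
x' = x̄ + K·y = [-92/175, -26/175]
P' = (I − K·H)·P̄ = [208/175 -276/175; -276/175 447/175]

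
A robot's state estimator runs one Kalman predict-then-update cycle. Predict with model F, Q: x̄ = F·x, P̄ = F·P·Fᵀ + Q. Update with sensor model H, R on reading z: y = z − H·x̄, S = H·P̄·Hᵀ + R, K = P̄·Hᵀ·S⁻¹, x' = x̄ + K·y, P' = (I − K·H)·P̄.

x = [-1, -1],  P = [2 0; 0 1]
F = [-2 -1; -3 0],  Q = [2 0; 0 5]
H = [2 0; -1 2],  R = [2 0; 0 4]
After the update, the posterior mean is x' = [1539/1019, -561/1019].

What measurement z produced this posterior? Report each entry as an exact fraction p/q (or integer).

x̄ = F·x = [3, 3]
P̄ = F·P·Fᵀ + Q = [11 12; 12 23]
S = H·P̄·Hᵀ + R = [46 26; 26 59]
K = P̄·Hᵀ·S⁻¹ = [480/1019 13/1019; 266/1019 470/1019]
x' − x̄ = [-1518/1019, -3618/1019] = K·y
y = (KᵀK)⁻¹·Kᵀ·(x' − x̄) = [-3, -6]
z = y + H·x̄ = [-3, -6] + [6, 3] = [3, -3]

z = [3, -3]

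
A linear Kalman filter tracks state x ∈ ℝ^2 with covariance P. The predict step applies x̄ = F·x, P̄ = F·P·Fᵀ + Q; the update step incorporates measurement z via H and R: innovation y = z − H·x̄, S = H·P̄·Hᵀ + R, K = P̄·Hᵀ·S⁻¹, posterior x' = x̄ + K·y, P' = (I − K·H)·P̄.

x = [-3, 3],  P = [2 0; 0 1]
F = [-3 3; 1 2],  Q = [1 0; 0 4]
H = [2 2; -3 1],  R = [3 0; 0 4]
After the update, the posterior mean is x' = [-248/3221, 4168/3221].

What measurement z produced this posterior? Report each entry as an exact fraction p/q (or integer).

x̄ = F·x = [18, 3]
P̄ = F·P·Fᵀ + Q = [28 0; 0 10]
S = H·P̄·Hᵀ + R = [155 -148; -148 266]
K = P̄·Hᵀ·S⁻¹ = [1232/9663 -2366/9663; 3400/9663 2255/9663]
x' − x̄ = [-58226/3221, -5495/3221] = K·y
y = (KᵀK)⁻¹·Kᵀ·(x' − x̄) = [-40, 53]
z = y + H·x̄ = [-40, 53] + [42, -51] = [2, 2]

z = [2, 2]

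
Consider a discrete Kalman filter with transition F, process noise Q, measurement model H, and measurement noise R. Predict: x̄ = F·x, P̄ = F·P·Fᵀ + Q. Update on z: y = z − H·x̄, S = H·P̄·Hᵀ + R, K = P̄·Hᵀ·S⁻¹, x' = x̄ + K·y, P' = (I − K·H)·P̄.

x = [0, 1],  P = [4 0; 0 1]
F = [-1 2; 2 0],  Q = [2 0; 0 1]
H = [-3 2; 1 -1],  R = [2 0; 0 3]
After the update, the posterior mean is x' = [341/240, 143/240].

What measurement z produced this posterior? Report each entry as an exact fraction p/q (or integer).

z = [-3, 1]

x̄ = F·x = [2, 0]
P̄ = F·P·Fᵀ + Q = [10 -8; -8 17]
S = H·P̄·Hᵀ + R = [256 -104; -104 46]
K = P̄·Hᵀ·S⁻¹ = [-61/240 -11/60; 17/240 -23/60]
x' − x̄ = [-139/240, 143/240] = K·y
y = (KᵀK)⁻¹·Kᵀ·(x' − x̄) = [3, -1]
z = y + H·x̄ = [3, -1] + [-6, 2] = [-3, 1]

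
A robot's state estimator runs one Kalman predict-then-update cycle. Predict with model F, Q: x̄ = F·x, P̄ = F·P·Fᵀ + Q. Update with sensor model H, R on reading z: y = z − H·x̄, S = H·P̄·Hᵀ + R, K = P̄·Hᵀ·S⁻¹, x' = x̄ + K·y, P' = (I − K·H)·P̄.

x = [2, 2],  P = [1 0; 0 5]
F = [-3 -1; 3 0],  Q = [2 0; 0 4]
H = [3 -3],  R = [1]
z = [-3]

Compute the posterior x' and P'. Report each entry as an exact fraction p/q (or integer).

x̄ = F·x = [-8, 6]
P̄ = F·P·Fᵀ + Q = [16 -9; -9 13]
y = z − H·x̄ = [39]
S = H·P̄·Hᵀ + R = [424]
K = P̄·Hᵀ·S⁻¹ = [75/424; -33/212]
x' = x̄ + K·y = [-467/424, -15/212]
P' = (I − K·H)·P̄ = [1159/424 567/212; 567/212 289/106]

x' = [-467/424, -15/212]
P' = [1159/424 567/212; 567/212 289/106]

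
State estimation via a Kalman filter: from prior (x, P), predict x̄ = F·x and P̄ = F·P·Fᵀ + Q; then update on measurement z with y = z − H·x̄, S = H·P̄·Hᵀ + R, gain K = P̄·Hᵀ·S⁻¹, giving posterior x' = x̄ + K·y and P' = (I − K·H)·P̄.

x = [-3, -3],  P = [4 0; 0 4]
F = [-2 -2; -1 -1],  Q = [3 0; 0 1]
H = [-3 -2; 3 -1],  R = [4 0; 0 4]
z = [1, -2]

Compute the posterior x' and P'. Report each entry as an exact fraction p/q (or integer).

x̄ = F·x = [12, 6]
P̄ = F·P·Fᵀ + Q = [35 16; 16 9]
y = z − H·x̄ = [49, -32]
S = H·P̄·Hᵀ + R = [547 -345; -345 232]
K = P̄·Hᵀ·S⁻¹ = [-1079/7879 1418/7879; -1857/7879 -1437/7879]
x' = x̄ + K·y = [-3699/7879, 2265/7879]
P' = (I − K·H)·P̄ = [1740/7879 -452/7879; -452/7879 4392/7879]

x' = [-3699/7879, 2265/7879]
P' = [1740/7879 -452/7879; -452/7879 4392/7879]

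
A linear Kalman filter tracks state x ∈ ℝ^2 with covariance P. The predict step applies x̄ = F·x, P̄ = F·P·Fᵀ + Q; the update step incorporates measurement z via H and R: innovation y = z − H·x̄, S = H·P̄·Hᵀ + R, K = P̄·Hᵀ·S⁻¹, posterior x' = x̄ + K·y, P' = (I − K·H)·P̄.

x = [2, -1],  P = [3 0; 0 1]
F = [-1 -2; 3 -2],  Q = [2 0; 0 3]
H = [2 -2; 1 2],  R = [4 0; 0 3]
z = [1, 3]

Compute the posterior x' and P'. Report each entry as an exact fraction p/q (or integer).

x' = [1871/1408, 1295/1408]
P' = [997/1408 133/1408; 133/1408 613/1408]

x̄ = F·x = [0, 8]
P̄ = F·P·Fᵀ + Q = [9 -5; -5 34]
y = z − H·x̄ = [17, -13]
S = H·P̄·Hᵀ + R = [216 -128; -128 128]
K = P̄·Hᵀ·S⁻¹ = [27/88 421/1408; -15/88 453/1408]
x' = x̄ + K·y = [1871/1408, 1295/1408]
P' = (I − K·H)·P̄ = [997/1408 133/1408; 133/1408 613/1408]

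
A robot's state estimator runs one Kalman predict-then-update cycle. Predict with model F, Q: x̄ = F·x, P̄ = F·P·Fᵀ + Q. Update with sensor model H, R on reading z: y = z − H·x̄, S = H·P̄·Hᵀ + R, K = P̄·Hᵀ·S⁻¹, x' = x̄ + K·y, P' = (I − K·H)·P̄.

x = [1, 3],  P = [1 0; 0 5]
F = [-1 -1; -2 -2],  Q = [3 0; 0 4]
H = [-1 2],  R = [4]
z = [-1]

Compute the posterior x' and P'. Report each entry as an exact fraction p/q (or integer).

x' = [-13/7, -12/7]
P' = [468/77 24/7; 24/7 20/7]

x̄ = F·x = [-4, -8]
P̄ = F·P·Fᵀ + Q = [9 12; 12 28]
y = z − H·x̄ = [11]
S = H·P̄·Hᵀ + R = [77]
K = P̄·Hᵀ·S⁻¹ = [15/77; 4/7]
x' = x̄ + K·y = [-13/7, -12/7]
P' = (I − K·H)·P̄ = [468/77 24/7; 24/7 20/7]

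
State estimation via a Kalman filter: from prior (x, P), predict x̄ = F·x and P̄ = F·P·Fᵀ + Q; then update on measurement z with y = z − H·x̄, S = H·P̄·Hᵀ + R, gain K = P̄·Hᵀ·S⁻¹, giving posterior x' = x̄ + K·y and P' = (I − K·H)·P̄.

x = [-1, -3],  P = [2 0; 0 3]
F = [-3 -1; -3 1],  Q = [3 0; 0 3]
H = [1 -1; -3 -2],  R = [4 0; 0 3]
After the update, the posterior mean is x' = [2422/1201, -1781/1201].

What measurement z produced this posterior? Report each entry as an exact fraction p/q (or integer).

x̄ = F·x = [6, 0]
P̄ = F·P·Fᵀ + Q = [24 15; 15 24]
S = H·P̄·Hᵀ + R = [22 -9; -9 495]
K = P̄·Hᵀ·S⁻¹ = [393/1201 -721/3603; -588/1201 -709/3603]
x' − x̄ = [-4784/1201, -1781/1201] = K·y
y = (KᵀK)⁻¹·Kᵀ·(x' − x̄) = [-3, 15]
z = y + H·x̄ = [-3, 15] + [6, -18] = [3, -3]

z = [3, -3]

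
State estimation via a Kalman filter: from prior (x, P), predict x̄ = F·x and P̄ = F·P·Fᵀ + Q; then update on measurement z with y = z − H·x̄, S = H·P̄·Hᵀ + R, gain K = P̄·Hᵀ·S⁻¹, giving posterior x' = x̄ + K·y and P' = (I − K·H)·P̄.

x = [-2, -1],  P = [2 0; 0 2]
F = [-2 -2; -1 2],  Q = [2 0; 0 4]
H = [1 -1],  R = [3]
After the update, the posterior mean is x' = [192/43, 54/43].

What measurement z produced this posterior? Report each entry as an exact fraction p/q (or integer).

z = [3]

x̄ = F·x = [6, 0]
P̄ = F·P·Fᵀ + Q = [18 -4; -4 14]
S = H·P̄·Hᵀ + R = [43]
K = P̄·Hᵀ·S⁻¹ = [22/43; -18/43]
x' − x̄ = [-66/43, 54/43] = K·y
y = (KᵀK)⁻¹·Kᵀ·(x' − x̄) = [-3]
z = y + H·x̄ = [-3] + [6] = [3]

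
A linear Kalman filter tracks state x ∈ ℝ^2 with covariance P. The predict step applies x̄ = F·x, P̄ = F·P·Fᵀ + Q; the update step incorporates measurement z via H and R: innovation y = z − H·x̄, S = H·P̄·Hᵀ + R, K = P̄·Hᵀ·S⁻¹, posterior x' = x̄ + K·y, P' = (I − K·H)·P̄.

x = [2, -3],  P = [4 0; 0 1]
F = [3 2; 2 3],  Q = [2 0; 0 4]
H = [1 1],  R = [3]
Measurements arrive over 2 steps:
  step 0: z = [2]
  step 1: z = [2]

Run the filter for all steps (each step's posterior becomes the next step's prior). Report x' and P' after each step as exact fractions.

step 0: x̄ = F·x = [0, -5]
step 0: P̄ = F·P·Fᵀ + Q = [42 30; 30 29]
step 0: y = z − H·x̄ = [7]
step 0: S = H·P̄·Hᵀ + R = [134]
step 0: K = P̄·Hᵀ·S⁻¹ = [36/67; 59/134]
step 0: x' = x̄ + K·y = [252/67, -257/134]
step 0: P' = (I − K·H)·P̄ = [222/67 -114/67; -114/67 405/134]
step 1: x̄ = F·x = [499/67, 237/134]
step 1: P̄ = F·P·Fᵀ + Q = [1574/67 1065/67; 1065/67 3221/134]
step 1: y = z − H·x̄ = [-967/134]
step 1: S = H·P̄·Hᵀ + R = [11031/134]
step 1: K = P̄·Hᵀ·S⁻¹ = [5278/11031; 5351/11031]
step 1: x' = x̄ + K·y = [44068/11031, -19105/11031]
step 1: P' = (I − K·H)·P̄ = [51256/11031 -35422/11031; -35422/11031 51475/11031]

step 0: x' = [252/67, -257/134], P' = [222/67 -114/67; -114/67 405/134]
step 1: x' = [44068/11031, -19105/11031], P' = [51256/11031 -35422/11031; -35422/11031 51475/11031]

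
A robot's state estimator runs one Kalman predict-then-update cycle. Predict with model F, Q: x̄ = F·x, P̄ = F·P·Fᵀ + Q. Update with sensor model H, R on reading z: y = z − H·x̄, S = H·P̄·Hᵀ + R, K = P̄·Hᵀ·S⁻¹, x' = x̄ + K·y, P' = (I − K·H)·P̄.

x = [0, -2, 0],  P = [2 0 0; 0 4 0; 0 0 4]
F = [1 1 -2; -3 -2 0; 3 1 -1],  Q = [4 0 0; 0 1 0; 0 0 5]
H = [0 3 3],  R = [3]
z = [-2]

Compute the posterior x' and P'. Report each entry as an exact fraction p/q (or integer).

x̄ = F·x = [-2, 4, -2]
P̄ = F·P·Fᵀ + Q = [26 -14 18; -14 35 -26; 18 -26 31]
y = z − H·x̄ = [-8]
S = H·P̄·Hᵀ + R = [129]
K = P̄·Hᵀ·S⁻¹ = [4/43; 9/43; 5/43]
x' = x̄ + K·y = [-118/43, 100/43, -126/43]
P' = (I − K·H)·P̄ = [1070/43 -710/43 714/43; -710/43 1262/43 -1253/43; 714/43 -1253/43 1258/43]

x' = [-118/43, 100/43, -126/43]
P' = [1070/43 -710/43 714/43; -710/43 1262/43 -1253/43; 714/43 -1253/43 1258/43]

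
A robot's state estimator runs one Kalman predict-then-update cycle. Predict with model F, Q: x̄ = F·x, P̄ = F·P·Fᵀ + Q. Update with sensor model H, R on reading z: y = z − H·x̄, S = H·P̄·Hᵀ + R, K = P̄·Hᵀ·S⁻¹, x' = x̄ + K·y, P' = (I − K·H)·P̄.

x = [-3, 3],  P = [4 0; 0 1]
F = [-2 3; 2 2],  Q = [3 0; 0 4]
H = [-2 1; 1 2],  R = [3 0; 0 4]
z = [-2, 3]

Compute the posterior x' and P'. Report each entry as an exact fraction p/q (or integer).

x̄ = F·x = [15, 0]
P̄ = F·P·Fᵀ + Q = [28 -10; -10 24]
y = z − H·x̄ = [28, -12]
S = H·P̄·Hᵀ + R = [179 22; 22 88]
K = P̄·Hᵀ·S⁻¹ = [-136/347 721/3817; 69/347 2917/7634]
x' = x̄ + K·y = [6715/3817, 3750/3817]
P' = (I − K·H)·P̄ = [2372/3817 256/3817; 256/3817 2789/3817]

x' = [6715/3817, 3750/3817]
P' = [2372/3817 256/3817; 256/3817 2789/3817]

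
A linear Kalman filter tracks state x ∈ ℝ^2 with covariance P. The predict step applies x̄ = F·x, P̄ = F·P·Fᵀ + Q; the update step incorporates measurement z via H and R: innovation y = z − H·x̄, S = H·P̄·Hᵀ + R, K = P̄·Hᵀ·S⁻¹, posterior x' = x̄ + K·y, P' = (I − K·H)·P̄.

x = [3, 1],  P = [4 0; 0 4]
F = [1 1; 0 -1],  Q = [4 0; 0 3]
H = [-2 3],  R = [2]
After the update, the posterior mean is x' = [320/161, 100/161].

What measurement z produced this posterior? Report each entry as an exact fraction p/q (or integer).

x̄ = F·x = [4, -1]
P̄ = F·P·Fᵀ + Q = [12 -4; -4 7]
S = H·P̄·Hᵀ + R = [161]
K = P̄·Hᵀ·S⁻¹ = [-36/161; 29/161]
x' − x̄ = [-324/161, 261/161] = K·y
y = (KᵀK)⁻¹·Kᵀ·(x' − x̄) = [9]
z = y + H·x̄ = [9] + [-11] = [-2]

z = [-2]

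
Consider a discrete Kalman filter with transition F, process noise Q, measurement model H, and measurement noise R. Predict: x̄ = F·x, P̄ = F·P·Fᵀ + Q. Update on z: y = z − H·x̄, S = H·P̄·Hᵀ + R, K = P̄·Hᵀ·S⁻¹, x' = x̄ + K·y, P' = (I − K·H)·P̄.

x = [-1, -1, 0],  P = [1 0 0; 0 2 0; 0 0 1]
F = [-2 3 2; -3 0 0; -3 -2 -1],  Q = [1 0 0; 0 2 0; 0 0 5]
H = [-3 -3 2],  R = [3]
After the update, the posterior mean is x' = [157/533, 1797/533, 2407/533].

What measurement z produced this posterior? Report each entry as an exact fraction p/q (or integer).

x̄ = F·x = [-1, 3, 5]
P̄ = F·P·Fᵀ + Q = [27 6 -8; 6 11 9; -8 9 23]
S = H·P̄·Hᵀ + R = [533]
K = P̄·Hᵀ·S⁻¹ = [-115/533; -33/533; 43/533]
x' − x̄ = [690/533, 198/533, -258/533] = K·y
y = (KᵀK)⁻¹·Kᵀ·(x' − x̄) = [-6]
z = y + H·x̄ = [-6] + [4] = [-2]

z = [-2]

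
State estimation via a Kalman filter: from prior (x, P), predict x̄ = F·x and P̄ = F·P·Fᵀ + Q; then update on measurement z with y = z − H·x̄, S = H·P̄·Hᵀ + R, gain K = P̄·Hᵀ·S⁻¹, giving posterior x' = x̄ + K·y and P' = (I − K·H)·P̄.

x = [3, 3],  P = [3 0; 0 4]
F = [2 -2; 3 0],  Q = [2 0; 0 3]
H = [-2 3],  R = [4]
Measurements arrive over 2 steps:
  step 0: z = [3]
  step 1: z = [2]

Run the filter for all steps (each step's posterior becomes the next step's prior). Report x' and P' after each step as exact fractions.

step 0: x̄ = F·x = [0, 9]
step 0: P̄ = F·P·Fᵀ + Q = [30 18; 18 30]
step 0: y = z − H·x̄ = [-24]
step 0: S = H·P̄·Hᵀ + R = [178]
step 0: K = P̄·Hᵀ·S⁻¹ = [-3/89; 27/89]
step 0: x' = x̄ + K·y = [72/89, 153/89]
step 0: P' = (I − K·H)·P̄ = [2652/89 1764/89; 1764/89 1212/89]
step 1: x̄ = F·x = [-162/89, 216/89]
step 1: P̄ = F·P·Fᵀ + Q = [1522/89 5328/89; 5328/89 24135/89]
step 1: y = z − H·x̄ = [-794/89]
step 1: S = H·P̄·Hᵀ + R = [159723/89]
step 1: K = P̄·Hᵀ·S⁻¹ = [12940/159723; 6861/17747]
step 1: x' = x̄ + K·y = [-406174/159723, -18138/17747]
step 1: P' = (I − K·H)·P̄ = [850054/159723 64884/17747; 64884/17747 52404/17747]

step 0: x' = [72/89, 153/89], P' = [2652/89 1764/89; 1764/89 1212/89]
step 1: x' = [-406174/159723, -18138/17747], P' = [850054/159723 64884/17747; 64884/17747 52404/17747]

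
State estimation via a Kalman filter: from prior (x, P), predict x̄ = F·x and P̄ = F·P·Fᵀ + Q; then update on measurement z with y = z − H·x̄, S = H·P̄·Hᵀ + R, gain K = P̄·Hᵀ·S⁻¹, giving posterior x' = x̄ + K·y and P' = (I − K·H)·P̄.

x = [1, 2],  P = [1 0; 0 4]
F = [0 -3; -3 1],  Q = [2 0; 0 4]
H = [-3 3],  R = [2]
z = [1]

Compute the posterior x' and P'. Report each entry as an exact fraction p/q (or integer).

x' = [-2178/713, -1931/713]
P' = [4594/713 4494/713; 4494/713 4552/713]

x̄ = F·x = [-6, -1]
P̄ = F·P·Fᵀ + Q = [38 -12; -12 17]
y = z − H·x̄ = [-14]
S = H·P̄·Hᵀ + R = [713]
K = P̄·Hᵀ·S⁻¹ = [-150/713; 87/713]
x' = x̄ + K·y = [-2178/713, -1931/713]
P' = (I − K·H)·P̄ = [4594/713 4494/713; 4494/713 4552/713]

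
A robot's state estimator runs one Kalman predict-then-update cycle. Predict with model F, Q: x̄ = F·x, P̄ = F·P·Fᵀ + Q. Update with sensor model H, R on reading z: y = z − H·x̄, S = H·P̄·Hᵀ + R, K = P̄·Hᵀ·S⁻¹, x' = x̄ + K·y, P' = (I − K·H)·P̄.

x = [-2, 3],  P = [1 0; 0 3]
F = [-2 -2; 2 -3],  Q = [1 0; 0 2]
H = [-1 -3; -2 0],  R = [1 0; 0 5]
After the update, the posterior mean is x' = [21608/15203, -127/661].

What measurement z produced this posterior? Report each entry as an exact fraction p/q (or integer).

x̄ = F·x = [-2, -13]
P̄ = F·P·Fᵀ + Q = [17 14; 14 33]
S = H·P̄·Hᵀ + R = [399 118; 118 73]
K = P̄·Hᵀ·S⁻¹ = [-295/15203 -6604/15203; -215/661 94/661]
x' − x̄ = [52014/15203, 8466/661] = K·y
y = (KᵀK)⁻¹·Kᵀ·(x' − x̄) = [-42, -6]
z = y + H·x̄ = [-42, -6] + [41, 4] = [-1, -2]

z = [-1, -2]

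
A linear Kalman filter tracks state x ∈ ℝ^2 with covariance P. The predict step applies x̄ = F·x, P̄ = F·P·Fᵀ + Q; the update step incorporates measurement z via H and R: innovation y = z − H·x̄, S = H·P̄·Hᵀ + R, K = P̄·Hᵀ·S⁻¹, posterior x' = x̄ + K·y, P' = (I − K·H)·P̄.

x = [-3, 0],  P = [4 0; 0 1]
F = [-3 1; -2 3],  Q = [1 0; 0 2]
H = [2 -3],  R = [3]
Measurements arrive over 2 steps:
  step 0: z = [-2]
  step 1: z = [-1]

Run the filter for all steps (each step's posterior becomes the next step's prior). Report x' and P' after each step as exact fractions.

step 0: x̄ = F·x = [9, 6]
step 0: P̄ = F·P·Fᵀ + Q = [38 27; 27 27]
step 0: y = z − H·x̄ = [-2]
step 0: S = H·P̄·Hᵀ + R = [74]
step 0: K = P̄·Hᵀ·S⁻¹ = [-5/74; -27/74]
step 0: x' = x̄ + K·y = [338/37, 249/37]
step 0: P' = (I − K·H)·P̄ = [2787/74 1863/74; 1863/74 1269/74]
step 1: x̄ = F·x = [-765/37, 71/37]
step 1: P̄ = F·P·Fᵀ + Q = [7624/37 18/37; 18/37 361/74]
step 1: y = z − H·x̄ = [1706/37]
step 1: S = H·P̄·Hᵀ + R = [64031/74]
step 1: K = P̄·Hᵀ·S⁻¹ = [30388/64031; -1011/64031]
step 1: x' = x̄ + K·y = [77249/64031, 76255/64031]
step 1: P' = (I − K·H)·P̄ = [715056/64031 446316/64031; 446316/64031 298555/64031]

step 0: x' = [338/37, 249/37], P' = [2787/74 1863/74; 1863/74 1269/74]
step 1: x' = [77249/64031, 76255/64031], P' = [715056/64031 446316/64031; 446316/64031 298555/64031]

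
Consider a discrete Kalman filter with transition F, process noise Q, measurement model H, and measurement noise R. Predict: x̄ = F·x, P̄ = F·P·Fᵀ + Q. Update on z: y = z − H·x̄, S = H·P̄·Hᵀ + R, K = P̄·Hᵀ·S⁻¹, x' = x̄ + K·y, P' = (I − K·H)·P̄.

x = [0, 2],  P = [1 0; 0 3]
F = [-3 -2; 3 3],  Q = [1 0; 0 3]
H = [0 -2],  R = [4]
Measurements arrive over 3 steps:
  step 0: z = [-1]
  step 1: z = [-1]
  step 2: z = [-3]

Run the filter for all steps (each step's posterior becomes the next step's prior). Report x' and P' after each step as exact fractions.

step 0: x̄ = F·x = [-4, 6]
step 0: P̄ = F·P·Fᵀ + Q = [22 -27; -27 39]
step 0: y = z − H·x̄ = [11]
step 0: S = H·P̄·Hᵀ + R = [160]
step 0: K = P̄·Hᵀ·S⁻¹ = [27/80; -39/80]
step 0: x' = x̄ + K·y = [-23/80, 51/80]
step 0: P' = (I − K·H)·P̄ = [151/40 -27/40; -27/40 39/40]
step 1: x̄ = F·x = [-33/80, 21/20]
step 1: P̄ = F·P·Fᵀ + Q = [1231/40 -297/10; -297/10 168/5]
step 1: y = z − H·x̄ = [11/10]
step 1: S = H·P̄·Hᵀ + R = [692/5]
step 1: K = P̄·Hᵀ·S⁻¹ = [297/692; -84/173]
step 1: x' = x̄ + K·y = [165/2768, 357/692]
step 1: P' = (I − K·H)·P̄ = [7309/1384 -297/346; -297/346 168/173]
step 2: x̄ = F·x = [-3351/2768, 4779/2768]
step 2: P̄ = F·P·Fᵀ + Q = [58285/1384 -56025/1384; -56025/1384 60645/1384]
step 2: y = z − H·x̄ = [627/1384]
step 2: S = H·P̄·Hᵀ + R = [62029/346]
step 2: K = P̄·Hᵀ·S⁻¹ = [56025/124058; -60645/124058]
step 2: x' = x̄ + K·y = [-5673/5639, 8487/5639]
step 2: P' = (I − K·H)·P̄ = [344335/62029 -56025/62029; -56025/62029 60645/62029]

step 0: x' = [-23/80, 51/80], P' = [151/40 -27/40; -27/40 39/40]
step 1: x' = [165/2768, 357/692], P' = [7309/1384 -297/346; -297/346 168/173]
step 2: x' = [-5673/5639, 8487/5639], P' = [344335/62029 -56025/62029; -56025/62029 60645/62029]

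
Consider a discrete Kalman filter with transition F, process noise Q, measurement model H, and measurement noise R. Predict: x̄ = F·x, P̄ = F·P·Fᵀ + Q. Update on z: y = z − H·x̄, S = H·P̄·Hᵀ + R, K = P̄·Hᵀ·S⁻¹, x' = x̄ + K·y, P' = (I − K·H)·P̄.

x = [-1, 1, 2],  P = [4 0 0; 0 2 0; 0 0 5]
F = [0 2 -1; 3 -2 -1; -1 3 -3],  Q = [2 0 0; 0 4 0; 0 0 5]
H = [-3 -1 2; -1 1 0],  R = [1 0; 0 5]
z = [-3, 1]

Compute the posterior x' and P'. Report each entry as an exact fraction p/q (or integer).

x̄ = F·x = [0, -7, -2]
P̄ = F·P·Fᵀ + Q = [15 -3 27; -3 53 -9; 27 -9 72]
y = z − H·x̄ = [-6, 8]
S = H·P̄·Hᵀ + R = [171 -74; -74 79]
K = P̄·Hᵀ·S⁻¹ = [-384/8033 -2190/8033; -26/277 172/277; 3024/8033 -828/8033]
x' = x̄ + K·y = [-15216/8033, -407/277, -40834/8033]
P' = (I − K·H)·P̄ = [85683/8033 2577/277 165699/8033; 2577/277 3437/277 5571/277; 165699/8033 5571/277 330840/8033]

x' = [-15216/8033, -407/277, -40834/8033]
P' = [85683/8033 2577/277 165699/8033; 2577/277 3437/277 5571/277; 165699/8033 5571/277 330840/8033]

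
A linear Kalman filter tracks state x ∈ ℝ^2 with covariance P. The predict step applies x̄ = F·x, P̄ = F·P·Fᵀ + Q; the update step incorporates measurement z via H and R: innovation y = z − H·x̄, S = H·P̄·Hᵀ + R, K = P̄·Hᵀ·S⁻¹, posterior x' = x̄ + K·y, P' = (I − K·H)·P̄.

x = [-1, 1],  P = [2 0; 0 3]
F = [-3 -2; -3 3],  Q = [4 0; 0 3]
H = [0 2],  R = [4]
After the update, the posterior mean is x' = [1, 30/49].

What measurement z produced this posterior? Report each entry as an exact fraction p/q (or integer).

x̄ = F·x = [1, 6]
P̄ = F·P·Fᵀ + Q = [34 0; 0 48]
S = H·P̄·Hᵀ + R = [196]
K = P̄·Hᵀ·S⁻¹ = [0; 24/49]
x' − x̄ = [0, -264/49] = K·y
y = (KᵀK)⁻¹·Kᵀ·(x' − x̄) = [-11]
z = y + H·x̄ = [-11] + [12] = [1]

z = [1]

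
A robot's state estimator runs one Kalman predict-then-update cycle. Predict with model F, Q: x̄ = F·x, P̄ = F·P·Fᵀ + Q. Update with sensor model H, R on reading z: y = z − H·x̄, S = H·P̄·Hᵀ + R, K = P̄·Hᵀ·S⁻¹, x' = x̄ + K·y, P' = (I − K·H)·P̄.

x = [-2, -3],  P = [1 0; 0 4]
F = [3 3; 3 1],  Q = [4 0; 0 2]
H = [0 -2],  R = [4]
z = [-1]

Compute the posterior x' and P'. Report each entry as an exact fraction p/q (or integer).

x̄ = F·x = [-15, -9]
P̄ = F·P·Fᵀ + Q = [49 21; 21 15]
y = z − H·x̄ = [-19]
S = H·P̄·Hᵀ + R = [64]
K = P̄·Hᵀ·S⁻¹ = [-21/32; -15/32]
x' = x̄ + K·y = [-81/32, -3/32]
P' = (I − K·H)·P̄ = [343/16 21/16; 21/16 15/16]

x' = [-81/32, -3/32]
P' = [343/16 21/16; 21/16 15/16]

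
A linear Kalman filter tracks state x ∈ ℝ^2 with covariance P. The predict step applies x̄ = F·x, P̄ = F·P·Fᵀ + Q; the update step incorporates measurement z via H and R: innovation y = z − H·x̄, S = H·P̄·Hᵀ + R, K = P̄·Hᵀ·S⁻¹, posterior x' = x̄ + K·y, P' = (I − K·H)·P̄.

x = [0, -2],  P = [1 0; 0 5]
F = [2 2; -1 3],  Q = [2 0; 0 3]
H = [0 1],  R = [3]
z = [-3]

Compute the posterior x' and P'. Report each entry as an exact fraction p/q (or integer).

x̄ = F·x = [-4, -6]
P̄ = F·P·Fᵀ + Q = [26 28; 28 49]
y = z − H·x̄ = [3]
S = H·P̄·Hᵀ + R = [52]
K = P̄·Hᵀ·S⁻¹ = [7/13; 49/52]
x' = x̄ + K·y = [-31/13, -165/52]
P' = (I − K·H)·P̄ = [142/13 21/13; 21/13 147/52]

x' = [-31/13, -165/52]
P' = [142/13 21/13; 21/13 147/52]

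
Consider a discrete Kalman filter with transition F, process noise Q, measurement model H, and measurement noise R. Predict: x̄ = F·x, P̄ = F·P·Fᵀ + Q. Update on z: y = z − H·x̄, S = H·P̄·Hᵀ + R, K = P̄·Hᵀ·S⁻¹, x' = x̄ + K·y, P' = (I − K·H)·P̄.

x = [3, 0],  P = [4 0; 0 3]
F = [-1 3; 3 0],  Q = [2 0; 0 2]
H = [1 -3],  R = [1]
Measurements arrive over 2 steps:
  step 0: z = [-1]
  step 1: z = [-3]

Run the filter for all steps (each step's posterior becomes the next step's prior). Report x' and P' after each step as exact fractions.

step 0: x̄ = F·x = [-3, 9]
step 0: P̄ = F·P·Fᵀ + Q = [33 -12; -12 38]
step 0: y = z − H·x̄ = [29]
step 0: S = H·P̄·Hᵀ + R = [448]
step 0: K = P̄·Hᵀ·S⁻¹ = [69/448; -9/32]
step 0: x' = x̄ + K·y = [657/448, 27/32]
step 0: P' = (I − K·H)·P̄ = [10023/448 237/32; 237/32 41/16]
step 1: x̄ = F·x = [477/448, 1971/448]
step 1: P̄ = F·P·Fᵀ + Q = [1343/448 -207/448; -207/448 91103/448]
step 1: y = z − H·x̄ = [1023/112]
step 1: S = H·P̄·Hᵀ + R = [51435/28]
step 1: K = P̄·Hᵀ·S⁻¹ = [491/205740; -22793/68580]
step 1: x' = x̄ + K·y = [298057/274320, 124709/91440]
step 1: P' = (I − K·H)·P̄ = [2458433/822960 272941/274320; 272941/274320 40457/91440]

step 0: x' = [657/448, 27/32], P' = [10023/448 237/32; 237/32 41/16]
step 1: x' = [298057/274320, 124709/91440], P' = [2458433/822960 272941/274320; 272941/274320 40457/91440]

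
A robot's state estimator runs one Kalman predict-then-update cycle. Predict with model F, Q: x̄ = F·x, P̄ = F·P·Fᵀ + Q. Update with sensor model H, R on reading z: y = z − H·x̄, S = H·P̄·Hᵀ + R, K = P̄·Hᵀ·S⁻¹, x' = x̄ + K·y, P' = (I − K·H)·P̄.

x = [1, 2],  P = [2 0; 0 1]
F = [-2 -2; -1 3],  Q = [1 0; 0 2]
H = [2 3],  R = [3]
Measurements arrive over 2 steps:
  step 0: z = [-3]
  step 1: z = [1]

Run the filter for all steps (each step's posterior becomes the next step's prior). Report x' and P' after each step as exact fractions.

step 0: x̄ = F·x = [-6, 5]
step 0: P̄ = F·P·Fᵀ + Q = [13 -2; -2 13]
step 0: y = z − H·x̄ = [-6]
step 0: S = H·P̄·Hᵀ + R = [148]
step 0: K = P̄·Hᵀ·S⁻¹ = [5/37; 35/148]
step 0: x' = x̄ + K·y = [-252/37, 265/74]
step 0: P' = (I − K·H)·P̄ = [381/37 -249/37; -249/37 699/148]
step 1: x̄ = F·x = [239/37, 1299/74]
step 1: P̄ = F·P·Fᵀ + Q = [268/37 1419/74; 1419/74 14087/148]
step 1: y = z − H·x̄ = [-4779/74]
step 1: S = H·P̄·Hᵀ + R = [165571/148]
step 1: K = P̄·Hᵀ·S⁻¹ = [10658/165571; 47937/165571]
step 1: x' = x̄ + K·y = [381194/165571, -189381/165571]
step 1: P' = (I − K·H)·P̄ = [431751/165571 -277176/165571; -277176/165571 232721/165571]

step 0: x' = [-252/37, 265/74], P' = [381/37 -249/37; -249/37 699/148]
step 1: x' = [381194/165571, -189381/165571], P' = [431751/165571 -277176/165571; -277176/165571 232721/165571]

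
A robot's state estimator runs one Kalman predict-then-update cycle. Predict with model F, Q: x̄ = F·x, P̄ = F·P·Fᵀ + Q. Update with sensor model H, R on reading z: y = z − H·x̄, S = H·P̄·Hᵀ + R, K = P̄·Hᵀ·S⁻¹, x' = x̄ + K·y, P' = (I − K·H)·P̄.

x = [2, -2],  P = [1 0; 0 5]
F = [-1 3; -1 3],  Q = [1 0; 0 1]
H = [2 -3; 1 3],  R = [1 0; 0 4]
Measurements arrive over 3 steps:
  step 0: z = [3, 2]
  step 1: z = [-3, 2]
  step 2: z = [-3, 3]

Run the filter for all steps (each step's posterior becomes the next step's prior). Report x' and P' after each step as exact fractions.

step 0: x' = [1691/1217, 41/1217], P' = [4373/8519 2137/8519; 2137/8519 1769/8519]
step 1: x' = [-1439799/2612197, 1524415/2612197], P' = [1119799/2612197 522611/2612197; 522611/2612197 462835/2612197]
step 2: x' = [83529699/155045779, 981519198/775228895], P' = [66012913/155045779 30747989/155045779; 30747989/155045779 136542761/775228895]

step 0: x̄ = F·x = [-8, -8]
step 0: P̄ = F·P·Fᵀ + Q = [47 46; 46 47]
step 0: y = z − H·x̄ = [-5, 34]
step 0: S = H·P̄·Hᵀ + R = [60 -191; -191 750]
step 0: K = P̄·Hᵀ·S⁻¹ = [2335/8519 2696/8519; -1033/8519 1861/8519]
step 0: x' = x̄ + K·y = [1691/1217, 41/1217]
step 0: P' = (I − K·H)·P̄ = [4373/8519 2137/8519; 2137/8519 1769/8519]
step 1: x̄ = F·x = [-1568/1217, -1568/1217]
step 1: P̄ = F·P·Fᵀ + Q = [15991/8519 7472/8519; 7472/8519 15991/8519]
step 1: y = z − H·x̄ = [-5219/1217, 8706/1217]
step 1: S = H·P̄·Hᵀ + R = [126738/8519 -89521/8519; -89521/8519 238818/8519]
step 1: K = P̄·Hᵀ·S⁻¹ = [671765/2612197 671908/2612197; -343283/2612197 477779/2612197]
step 1: x' = x̄ + K·y = [-1439799/2612197, 1524415/2612197]
step 1: P' = (I − K·H)·P̄ = [1119799/2612197 522611/2612197; 522611/2612197 462835/2612197]
step 2: x̄ = F·x = [6013044/2612197, 6013044/2612197]
step 2: P̄ = F·P·Fᵀ + Q = [4761845/2612197 2149648/2612197; 2149648/2612197 4761845/2612197]
step 2: y = z − H·x̄ = [-1823547/2612197, -16215585/2612197]
step 2: S = H·P̄·Hᵀ + R = [38720406/2612197 -26883971/2612197; -26883971/2612197 70965126/2612197]
step 2: K = P̄·Hᵀ·S⁻¹ = [39781859/155045779 39564220/155045779; -102148393/775228895 140842057/775228895]
step 2: x' = x̄ + K·y = [83529699/155045779, 981519198/775228895]
step 2: P' = (I − K·H)·P̄ = [66012913/155045779 30747989/155045779; 30747989/155045779 136542761/775228895]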